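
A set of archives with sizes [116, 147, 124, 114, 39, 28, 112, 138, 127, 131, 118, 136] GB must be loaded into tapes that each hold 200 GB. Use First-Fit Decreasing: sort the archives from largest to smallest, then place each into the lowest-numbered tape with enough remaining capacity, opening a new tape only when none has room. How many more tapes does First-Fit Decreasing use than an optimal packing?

0

First-Fit Decreasing: [147,39] [138,28] [136] [131] [127] [124] [118] [116] [114] [112] → 10 tapes.
10 archives exceed 100 GB (half the capacity), and no two of those can share a tape, so at least 10 tapes are needed.
So 10 is already optimal.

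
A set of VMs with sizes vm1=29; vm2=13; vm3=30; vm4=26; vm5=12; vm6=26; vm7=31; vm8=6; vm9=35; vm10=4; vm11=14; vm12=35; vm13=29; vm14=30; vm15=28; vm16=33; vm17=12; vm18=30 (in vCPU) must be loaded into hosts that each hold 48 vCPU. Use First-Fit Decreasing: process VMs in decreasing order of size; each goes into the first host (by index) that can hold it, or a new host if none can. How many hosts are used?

12

Sorted descending: 35, 35, 33, 31, 30, 30, 30, 29, 29, 28, 26, 26, 14, 13, 12, 12, 6, 4.
35 vCPU → host 1 (remaining 13 vCPU)
35 vCPU → host 2 (remaining 13 vCPU)
33 vCPU → host 3 (remaining 15 vCPU)
31 vCPU → host 4 (remaining 17 vCPU)
30 vCPU → host 5 (remaining 18 vCPU)
30 vCPU → host 6 (remaining 18 vCPU)
30 vCPU → host 7 (remaining 18 vCPU)
29 vCPU → host 8 (remaining 19 vCPU)
29 vCPU → host 9 (remaining 19 vCPU)
28 vCPU → host 10 (remaining 20 vCPU)
26 vCPU → host 11 (remaining 22 vCPU)
26 vCPU → host 12 (remaining 22 vCPU)
14 vCPU → host 3 (remaining 1 vCPU)
13 vCPU → host 1 (remaining 0 vCPU)
12 vCPU → host 2 (remaining 1 vCPU)
12 vCPU → host 4 (remaining 5 vCPU)
6 vCPU → host 5 (remaining 12 vCPU)
4 vCPU → host 4 (remaining 1 vCPU)
Final hosts: [35,13] [35,12] [33,14] [31,12,4] [30,6] [30] [30] [29] [29] [28] [26] [26].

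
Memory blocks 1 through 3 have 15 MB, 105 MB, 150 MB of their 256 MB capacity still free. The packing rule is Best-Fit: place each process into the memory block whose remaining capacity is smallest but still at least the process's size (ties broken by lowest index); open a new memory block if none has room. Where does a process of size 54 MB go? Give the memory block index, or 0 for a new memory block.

Memory blocks with room: memory block 2 (105 MB), memory block 3 (150 MB).
Tightest fit is memory block 2 with 105 MB free.

2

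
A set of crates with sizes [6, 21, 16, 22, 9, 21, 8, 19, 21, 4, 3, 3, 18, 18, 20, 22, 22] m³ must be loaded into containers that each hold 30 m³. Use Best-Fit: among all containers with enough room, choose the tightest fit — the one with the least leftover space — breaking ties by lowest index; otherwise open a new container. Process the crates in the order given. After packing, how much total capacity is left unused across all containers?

Put 6 m³ in container 1; 24 m³ remain.
Put 21 m³ in container 1; 3 m³ remain.
Put 16 m³ in container 2; 14 m³ remain.
Put 22 m³ in container 3; 8 m³ remain.
Put 9 m³ in container 2; 5 m³ remain.
Put 21 m³ in container 4; 9 m³ remain.
Put 8 m³ in container 3; 0 m³ remain.
Put 19 m³ in container 5; 11 m³ remain.
Put 21 m³ in container 6; 9 m³ remain.
Put 4 m³ in container 2; 1 m³ remain.
Put 3 m³ in container 1; 0 m³ remain.
Put 3 m³ in container 4; 6 m³ remain.
Put 18 m³ in container 7; 12 m³ remain.
Put 18 m³ in container 8; 12 m³ remain.
Put 20 m³ in container 9; 10 m³ remain.
Put 22 m³ in container 10; 8 m³ remain.
Put 22 m³ in container 11; 8 m³ remain.
11 containers × 30 m³ = 330 m³; used 253 m³; unused 77 m³.

77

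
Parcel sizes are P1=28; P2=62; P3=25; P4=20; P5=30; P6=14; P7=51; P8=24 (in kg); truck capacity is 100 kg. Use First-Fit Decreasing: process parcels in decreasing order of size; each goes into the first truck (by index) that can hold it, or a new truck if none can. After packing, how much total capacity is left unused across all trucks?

Sorted descending: 62, 51, 30, 28, 25, 24, 20, 14.
Put 62 kg in truck 1; 38 kg remain.
Put 51 kg in truck 2; 49 kg remain.
Put 30 kg in truck 1; 8 kg remain.
Put 28 kg in truck 2; 21 kg remain.
Put 25 kg in truck 3; 75 kg remain.
Put 24 kg in truck 3; 51 kg remain.
Put 20 kg in truck 2; 1 kg remain.
Put 14 kg in truck 3; 37 kg remain.
3 trucks × 100 kg = 300 kg; used 254 kg; unused 46 kg.

46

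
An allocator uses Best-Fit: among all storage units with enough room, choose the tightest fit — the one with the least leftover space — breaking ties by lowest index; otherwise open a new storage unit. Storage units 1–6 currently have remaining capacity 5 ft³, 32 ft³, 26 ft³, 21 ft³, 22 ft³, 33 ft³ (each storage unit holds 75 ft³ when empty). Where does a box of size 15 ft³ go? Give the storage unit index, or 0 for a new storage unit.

4

Storage units with room: storage unit 2 (32 ft³), storage unit 3 (26 ft³), storage unit 4 (21 ft³), storage unit 5 (22 ft³), storage unit 6 (33 ft³).
Tightest fit is storage unit 4 with 21 ft³ free.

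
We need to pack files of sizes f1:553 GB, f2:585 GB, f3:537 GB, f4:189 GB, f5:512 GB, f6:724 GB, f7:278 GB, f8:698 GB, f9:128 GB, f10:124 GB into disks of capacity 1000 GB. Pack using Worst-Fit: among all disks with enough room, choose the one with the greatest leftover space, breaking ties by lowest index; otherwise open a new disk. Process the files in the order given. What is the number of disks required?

6

disk 1: place f1 (553 GB), 447 GB left
disk 2: place f2 (585 GB), 415 GB left
disk 3: place f3 (537 GB), 463 GB left
disk 3: place f4 (189 GB), 274 GB left
disk 4: place f5 (512 GB), 488 GB left
disk 5: place f6 (724 GB), 276 GB left
disk 4: place f7 (278 GB), 210 GB left
disk 6: place f8 (698 GB), 302 GB left
disk 1: place f9 (128 GB), 319 GB left
disk 2: place f10 (124 GB), 291 GB left
Final disks: [553,128] [585,124] [537,189] [512,278] [724] [698].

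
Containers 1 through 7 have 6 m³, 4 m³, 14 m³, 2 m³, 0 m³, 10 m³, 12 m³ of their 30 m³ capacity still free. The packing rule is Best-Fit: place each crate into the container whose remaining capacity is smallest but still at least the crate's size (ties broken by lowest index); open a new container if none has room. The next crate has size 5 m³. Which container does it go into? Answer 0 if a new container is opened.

Containers with room: container 1 (6 m³), container 3 (14 m³), container 6 (10 m³), container 7 (12 m³).
Tightest fit is container 1 with 6 m³ free.

1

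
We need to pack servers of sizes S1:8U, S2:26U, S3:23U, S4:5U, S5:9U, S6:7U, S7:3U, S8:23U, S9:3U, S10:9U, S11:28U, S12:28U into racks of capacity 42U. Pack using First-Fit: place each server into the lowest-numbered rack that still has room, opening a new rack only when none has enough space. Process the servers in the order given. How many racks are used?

Put S1 (8U) in rack 1; 34U remain.
Put S2 (26U) in rack 1; 8U remain.
Put S3 (23U) in rack 2; 19U remain.
Put S4 (5U) in rack 1; 3U remain.
Put S5 (9U) in rack 2; 10U remain.
Put S6 (7U) in rack 2; 3U remain.
Put S7 (3U) in rack 1; 0U remain.
Put S8 (23U) in rack 3; 19U remain.
Put S9 (3U) in rack 2; 0U remain.
Put S10 (9U) in rack 3; 10U remain.
Put S11 (28U) in rack 4; 14U remain.
Put S12 (28U) in rack 5; 14U remain.
Final racks: [8,26,5,3] [23,9,7,3] [23,9] [28] [28].

5 racks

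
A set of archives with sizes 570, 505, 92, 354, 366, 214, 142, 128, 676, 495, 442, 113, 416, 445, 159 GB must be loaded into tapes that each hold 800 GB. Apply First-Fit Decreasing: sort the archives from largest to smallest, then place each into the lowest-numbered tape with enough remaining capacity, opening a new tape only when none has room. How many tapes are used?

7 tapes

Sorted descending: 676, 570, 505, 495, 445, 442, 416, 366, 354, 214, 159, 142, 128, 113, 92.
Put 676 GB in tape 1; 124 GB remain.
Put 570 GB in tape 2; 230 GB remain.
Put 505 GB in tape 3; 295 GB remain.
Put 495 GB in tape 4; 305 GB remain.
Put 445 GB in tape 5; 355 GB remain.
Put 442 GB in tape 6; 358 GB remain.
Put 416 GB in tape 7; 384 GB remain.
Put 366 GB in tape 7; 18 GB remain.
Put 354 GB in tape 5; 1 GB remain.
Put 214 GB in tape 2; 16 GB remain.
Put 159 GB in tape 3; 136 GB remain.
Put 142 GB in tape 4; 163 GB remain.
Put 128 GB in tape 3; 8 GB remain.
Put 113 GB in tape 1; 11 GB remain.
Put 92 GB in tape 4; 71 GB remain.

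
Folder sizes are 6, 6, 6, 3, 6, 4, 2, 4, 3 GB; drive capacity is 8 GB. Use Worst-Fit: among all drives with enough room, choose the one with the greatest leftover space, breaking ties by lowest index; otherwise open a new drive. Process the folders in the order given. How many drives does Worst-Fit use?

drive 1: place 6 GB, 2 GB left
drive 2: place 6 GB, 2 GB left
drive 3: place 6 GB, 2 GB left
drive 4: place 3 GB, 5 GB left
drive 5: place 6 GB, 2 GB left
drive 4: place 4 GB, 1 GB left
drive 1: place 2 GB, 0 GB left
drive 6: place 4 GB, 4 GB left
drive 6: place 3 GB, 1 GB left

6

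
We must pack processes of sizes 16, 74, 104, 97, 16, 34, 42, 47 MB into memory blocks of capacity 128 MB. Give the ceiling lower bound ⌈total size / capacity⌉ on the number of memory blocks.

4

Total size = 16 + 74 + 104 + 97 + 16 + 34 + 42 + 47 = 430 MB.
⌈430 / 128⌉ = 4.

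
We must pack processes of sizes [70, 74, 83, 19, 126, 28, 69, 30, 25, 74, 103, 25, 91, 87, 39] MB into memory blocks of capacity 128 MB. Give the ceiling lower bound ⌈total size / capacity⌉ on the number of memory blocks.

8

Total size = 70 + 74 + 83 + 19 + 126 + 28 + 69 + 30 + 25 + 74 + 103 + 25 + 91 + 87 + 39 = 943 MB.
⌈943 / 128⌉ = 8.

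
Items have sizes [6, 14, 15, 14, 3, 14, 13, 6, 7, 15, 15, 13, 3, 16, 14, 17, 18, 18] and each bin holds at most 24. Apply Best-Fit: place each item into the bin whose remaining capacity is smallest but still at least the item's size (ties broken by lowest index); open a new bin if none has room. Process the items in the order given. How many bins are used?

13 bins

6 → bin 1 (remaining 18)
14 → bin 1 (remaining 4)
15 → bin 2 (remaining 9)
14 → bin 3 (remaining 10)
3 → bin 1 (remaining 1)
14 → bin 4 (remaining 10)
13 → bin 5 (remaining 11)
6 → bin 2 (remaining 3)
7 → bin 3 (remaining 3)
15 → bin 6 (remaining 9)
15 → bin 7 (remaining 9)
13 → bin 8 (remaining 11)
3 → bin 2 (remaining 0)
16 → bin 9 (remaining 8)
14 → bin 10 (remaining 10)
17 → bin 11 (remaining 7)
18 → bin 12 (remaining 6)
18 → bin 13 (remaining 6)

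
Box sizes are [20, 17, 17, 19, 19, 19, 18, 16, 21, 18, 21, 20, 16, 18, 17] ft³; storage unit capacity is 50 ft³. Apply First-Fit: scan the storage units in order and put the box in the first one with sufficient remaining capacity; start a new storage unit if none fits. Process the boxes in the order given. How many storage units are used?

7 storage units

Put 20 ft³ in storage unit 1; 30 ft³ remain.
Put 17 ft³ in storage unit 1; 13 ft³ remain.
Put 17 ft³ in storage unit 2; 33 ft³ remain.
Put 19 ft³ in storage unit 2; 14 ft³ remain.
Put 19 ft³ in storage unit 3; 31 ft³ remain.
Put 19 ft³ in storage unit 3; 12 ft³ remain.
Put 18 ft³ in storage unit 4; 32 ft³ remain.
Put 16 ft³ in storage unit 4; 16 ft³ remain.
Put 21 ft³ in storage unit 5; 29 ft³ remain.
Put 18 ft³ in storage unit 5; 11 ft³ remain.
Put 21 ft³ in storage unit 6; 29 ft³ remain.
Put 20 ft³ in storage unit 6; 9 ft³ remain.
Put 16 ft³ in storage unit 4; 0 ft³ remain.
Put 18 ft³ in storage unit 7; 32 ft³ remain.
Put 17 ft³ in storage unit 7; 15 ft³ remain.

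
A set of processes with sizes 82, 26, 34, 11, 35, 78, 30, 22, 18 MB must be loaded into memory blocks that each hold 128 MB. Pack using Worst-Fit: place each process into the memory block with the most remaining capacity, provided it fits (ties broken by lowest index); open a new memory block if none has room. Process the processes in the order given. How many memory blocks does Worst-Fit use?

3 memory blocks

Put 82 MB in memory block 1; 46 MB remain.
Put 26 MB in memory block 1; 20 MB remain.
Put 34 MB in memory block 2; 94 MB remain.
Put 11 MB in memory block 2; 83 MB remain.
Put 35 MB in memory block 2; 48 MB remain.
Put 78 MB in memory block 3; 50 MB remain.
Put 30 MB in memory block 3; 20 MB remain.
Put 22 MB in memory block 2; 26 MB remain.
Put 18 MB in memory block 2; 8 MB remain.
Final memory blocks: [82,26] [34,11,35,22,18] [78,30].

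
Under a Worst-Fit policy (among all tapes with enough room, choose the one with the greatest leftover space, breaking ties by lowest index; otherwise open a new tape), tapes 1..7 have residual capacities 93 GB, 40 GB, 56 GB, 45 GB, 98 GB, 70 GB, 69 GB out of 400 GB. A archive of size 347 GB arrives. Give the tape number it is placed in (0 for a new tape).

0

No tape has ≥ 347 GB free, so a new tape is opened.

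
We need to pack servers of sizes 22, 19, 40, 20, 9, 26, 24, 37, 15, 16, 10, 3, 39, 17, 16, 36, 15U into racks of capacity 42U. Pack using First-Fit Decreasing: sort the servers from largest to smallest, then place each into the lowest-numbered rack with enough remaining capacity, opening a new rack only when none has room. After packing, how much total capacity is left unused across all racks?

Sorted descending: 40, 39, 37, 36, 26, 24, 22, 20, 19, 17, 16, 16, 15, 15, 10, 9, 3.
40U → rack 1 (remaining 2U)
39U → rack 2 (remaining 3U)
37U → rack 3 (remaining 5U)
36U → rack 4 (remaining 6U)
26U → rack 5 (remaining 16U)
24U → rack 6 (remaining 18U)
22U → rack 7 (remaining 20U)
20U → rack 7 (remaining 0U)
19U → rack 8 (remaining 23U)
17U → rack 6 (remaining 1U)
16U → rack 5 (remaining 0U)
16U → rack 8 (remaining 7U)
15U → rack 9 (remaining 27U)
15U → rack 9 (remaining 12U)
10U → rack 9 (remaining 2U)
9U → rack 10 (remaining 33U)
3U → rack 2 (remaining 0U)
10 racks × 42U = 420U; used 364U; unused 56U.

56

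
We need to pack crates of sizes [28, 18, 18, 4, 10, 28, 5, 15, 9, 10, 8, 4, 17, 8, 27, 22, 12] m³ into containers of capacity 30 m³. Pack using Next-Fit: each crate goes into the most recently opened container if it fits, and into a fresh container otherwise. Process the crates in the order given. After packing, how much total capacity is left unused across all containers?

Put 28 m³ in container 1; 2 m³ remain.
Put 18 m³ in container 2; 12 m³ remain.
Put 18 m³ in container 3; 12 m³ remain.
Put 4 m³ in container 3; 8 m³ remain.
Put 10 m³ in container 4; 20 m³ remain.
Put 28 m³ in container 5; 2 m³ remain.
Put 5 m³ in container 6; 25 m³ remain.
Put 15 m³ in container 6; 10 m³ remain.
Put 9 m³ in container 6; 1 m³ remain.
Put 10 m³ in container 7; 20 m³ remain.
Put 8 m³ in container 7; 12 m³ remain.
Put 4 m³ in container 7; 8 m³ remain.
Put 17 m³ in container 8; 13 m³ remain.
Put 8 m³ in container 8; 5 m³ remain.
Put 27 m³ in container 9; 3 m³ remain.
Put 22 m³ in container 10; 8 m³ remain.
Put 12 m³ in container 11; 18 m³ remain.
11 containers × 30 m³ = 330 m³; used 243 m³; unused 87 m³.

87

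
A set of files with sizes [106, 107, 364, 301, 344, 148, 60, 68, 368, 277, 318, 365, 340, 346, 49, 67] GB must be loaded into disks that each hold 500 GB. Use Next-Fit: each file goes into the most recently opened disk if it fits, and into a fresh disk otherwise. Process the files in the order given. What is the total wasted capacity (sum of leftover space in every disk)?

Put 106 GB in disk 1; 394 GB remain.
Put 107 GB in disk 1; 287 GB remain.
Put 364 GB in disk 2; 136 GB remain.
Put 301 GB in disk 3; 199 GB remain.
Put 344 GB in disk 4; 156 GB remain.
Put 148 GB in disk 4; 8 GB remain.
Put 60 GB in disk 5; 440 GB remain.
Put 68 GB in disk 5; 372 GB remain.
Put 368 GB in disk 5; 4 GB remain.
Put 277 GB in disk 6; 223 GB remain.
Put 318 GB in disk 7; 182 GB remain.
Put 365 GB in disk 8; 135 GB remain.
Put 340 GB in disk 9; 160 GB remain.
Put 346 GB in disk 10; 154 GB remain.
Put 49 GB in disk 10; 105 GB remain.
Put 67 GB in disk 10; 38 GB remain.
10 disks × 500 GB = 5000 GB; used 3628 GB; unused 1372 GB.

1372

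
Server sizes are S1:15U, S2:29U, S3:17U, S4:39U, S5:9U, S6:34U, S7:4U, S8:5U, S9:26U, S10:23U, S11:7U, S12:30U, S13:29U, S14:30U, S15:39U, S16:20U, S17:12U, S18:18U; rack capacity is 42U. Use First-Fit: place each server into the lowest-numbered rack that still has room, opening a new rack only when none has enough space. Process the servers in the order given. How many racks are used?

11

S1 (15U) → rack 1 (remaining 27U)
S2 (29U) → rack 2 (remaining 13U)
S3 (17U) → rack 1 (remaining 10U)
S4 (39U) → rack 3 (remaining 3U)
S5 (9U) → rack 1 (remaining 1U)
S6 (34U) → rack 4 (remaining 8U)
S7 (4U) → rack 2 (remaining 9U)
S8 (5U) → rack 2 (remaining 4U)
S9 (26U) → rack 5 (remaining 16U)
S10 (23U) → rack 6 (remaining 19U)
S11 (7U) → rack 4 (remaining 1U)
S12 (30U) → rack 7 (remaining 12U)
S13 (29U) → rack 8 (remaining 13U)
S14 (30U) → rack 9 (remaining 12U)
S15 (39U) → rack 10 (remaining 3U)
S16 (20U) → rack 11 (remaining 22U)
S17 (12U) → rack 5 (remaining 4U)
S18 (18U) → rack 6 (remaining 1U)
Final racks: [15,17,9] [29,4,5] [39] [34,7] [26,12] [23,18] [30] [29] [30] [39] [20].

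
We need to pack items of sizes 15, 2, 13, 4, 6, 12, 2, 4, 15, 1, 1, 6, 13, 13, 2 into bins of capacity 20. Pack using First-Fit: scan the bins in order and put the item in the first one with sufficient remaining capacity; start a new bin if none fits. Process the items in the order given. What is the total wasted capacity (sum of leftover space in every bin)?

bin 1: place 15, 5 left
bin 1: place 2, 3 left
bin 2: place 13, 7 left
bin 2: place 4, 3 left
bin 3: place 6, 14 left
bin 3: place 12, 2 left
bin 1: place 2, 1 left
bin 4: place 4, 16 left
bin 4: place 15, 1 left
bin 1: place 1, 0 left
bin 2: place 1, 2 left
bin 5: place 6, 14 left
bin 5: place 13, 1 left
bin 6: place 13, 7 left
bin 2: place 2, 0 left
6 bins × 20 = 120; used 109; unused 11.

11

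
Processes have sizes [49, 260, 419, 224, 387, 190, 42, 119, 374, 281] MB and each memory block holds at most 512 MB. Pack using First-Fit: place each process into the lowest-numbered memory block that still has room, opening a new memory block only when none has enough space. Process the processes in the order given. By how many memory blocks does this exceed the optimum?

1

First-Fit: [49,260,190] [419,42] [224,119] [387] [374] [281] → 6 memory blocks.
Total size 2345 MB; any packing needs at least ⌈2345/512⌉ = 5 memory blocks.
An optimal packing achieves that bound: [419,49,42] [387,119] [374] [281,224] [260,190] → 5 memory blocks.
Excess: 6 − 5 = 1.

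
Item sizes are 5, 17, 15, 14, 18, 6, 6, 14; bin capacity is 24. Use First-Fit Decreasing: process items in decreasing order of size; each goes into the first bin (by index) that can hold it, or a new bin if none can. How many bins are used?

5

Sorted descending: 18, 17, 15, 14, 14, 6, 6, 5.
bin 1: place 18, 6 left
bin 2: place 17, 7 left
bin 3: place 15, 9 left
bin 4: place 14, 10 left
bin 5: place 14, 10 left
bin 1: place 6, 0 left
bin 2: place 6, 1 left
bin 3: place 5, 4 left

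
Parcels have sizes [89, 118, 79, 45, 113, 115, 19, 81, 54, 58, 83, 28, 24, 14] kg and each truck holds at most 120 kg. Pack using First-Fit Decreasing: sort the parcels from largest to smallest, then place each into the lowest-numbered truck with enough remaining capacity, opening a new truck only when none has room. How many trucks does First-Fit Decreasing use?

9 trucks

Sorted descending: 118, 115, 113, 89, 83, 81, 79, 58, 54, 45, 28, 24, 19, 14.
118 kg → truck 1 (remaining 2 kg)
115 kg → truck 2 (remaining 5 kg)
113 kg → truck 3 (remaining 7 kg)
89 kg → truck 4 (remaining 31 kg)
83 kg → truck 5 (remaining 37 kg)
81 kg → truck 6 (remaining 39 kg)
79 kg → truck 7 (remaining 41 kg)
58 kg → truck 8 (remaining 62 kg)
54 kg → truck 8 (remaining 8 kg)
45 kg → truck 9 (remaining 75 kg)
28 kg → truck 4 (remaining 3 kg)
24 kg → truck 5 (remaining 13 kg)
19 kg → truck 6 (remaining 20 kg)
14 kg → truck 6 (remaining 6 kg)
Final trucks: [118] [115] [113] [89,28] [83,24] [81,19,14] [79] [58,54] [45].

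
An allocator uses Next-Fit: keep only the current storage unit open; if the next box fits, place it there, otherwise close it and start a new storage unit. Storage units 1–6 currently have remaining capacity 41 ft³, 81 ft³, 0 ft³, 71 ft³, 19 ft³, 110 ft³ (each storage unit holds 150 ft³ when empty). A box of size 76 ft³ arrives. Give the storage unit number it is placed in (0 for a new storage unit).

6

Next-Fit only looks at storage unit 6, which has 110 ft³ free.
76 ft³ fits there.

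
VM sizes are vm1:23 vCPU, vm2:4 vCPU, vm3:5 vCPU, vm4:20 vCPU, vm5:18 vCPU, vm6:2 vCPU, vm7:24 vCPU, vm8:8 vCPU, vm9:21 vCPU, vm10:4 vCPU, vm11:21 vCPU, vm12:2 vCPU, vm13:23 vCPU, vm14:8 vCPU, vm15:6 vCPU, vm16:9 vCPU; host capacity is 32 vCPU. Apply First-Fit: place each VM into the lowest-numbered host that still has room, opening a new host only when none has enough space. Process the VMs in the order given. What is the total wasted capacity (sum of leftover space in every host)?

Put vm1 (23 vCPU) in host 1; 9 vCPU remain.
Put vm2 (4 vCPU) in host 1; 5 vCPU remain.
Put vm3 (5 vCPU) in host 1; 0 vCPU remain.
Put vm4 (20 vCPU) in host 2; 12 vCPU remain.
Put vm5 (18 vCPU) in host 3; 14 vCPU remain.
Put vm6 (2 vCPU) in host 2; 10 vCPU remain.
Put vm7 (24 vCPU) in host 4; 8 vCPU remain.
Put vm8 (8 vCPU) in host 2; 2 vCPU remain.
Put vm9 (21 vCPU) in host 5; 11 vCPU remain.
Put vm10 (4 vCPU) in host 3; 10 vCPU remain.
Put vm11 (21 vCPU) in host 6; 11 vCPU remain.
Put vm12 (2 vCPU) in host 2; 0 vCPU remain.
Put vm13 (23 vCPU) in host 7; 9 vCPU remain.
Put vm14 (8 vCPU) in host 3; 2 vCPU remain.
Put vm15 (6 vCPU) in host 4; 2 vCPU remain.
Put vm16 (9 vCPU) in host 5; 2 vCPU remain.
7 hosts × 32 vCPU = 224 vCPU; used 198 vCPU; unused 26 vCPU.

26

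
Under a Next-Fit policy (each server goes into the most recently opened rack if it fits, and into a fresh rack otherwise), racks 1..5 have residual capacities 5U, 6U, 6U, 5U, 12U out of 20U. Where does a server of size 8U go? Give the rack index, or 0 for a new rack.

5

Next-Fit only looks at rack 5, which has 12U free.
8U fits there.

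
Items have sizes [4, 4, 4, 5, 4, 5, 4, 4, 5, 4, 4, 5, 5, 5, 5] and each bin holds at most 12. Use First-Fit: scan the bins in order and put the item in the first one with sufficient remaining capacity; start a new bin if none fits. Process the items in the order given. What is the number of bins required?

7

Put 4 in bin 1; 8 remain.
Put 4 in bin 1; 4 remain.
Put 4 in bin 1; 0 remain.
Put 5 in bin 2; 7 remain.
Put 4 in bin 2; 3 remain.
Put 5 in bin 3; 7 remain.
Put 4 in bin 3; 3 remain.
Put 4 in bin 4; 8 remain.
Put 5 in bin 4; 3 remain.
Put 4 in bin 5; 8 remain.
Put 4 in bin 5; 4 remain.
Put 5 in bin 6; 7 remain.
Put 5 in bin 6; 2 remain.
Put 5 in bin 7; 7 remain.
Put 5 in bin 7; 2 remain.
Final bins: [4,4,4] [5,4] [5,4] [4,5] [4,4] [5,5] [5,5].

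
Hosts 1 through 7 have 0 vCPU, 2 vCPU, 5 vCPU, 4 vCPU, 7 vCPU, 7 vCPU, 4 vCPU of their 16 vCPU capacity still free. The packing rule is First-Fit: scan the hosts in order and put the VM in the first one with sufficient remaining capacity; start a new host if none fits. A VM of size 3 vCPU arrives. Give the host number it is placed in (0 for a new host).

Hosts with room: host 3 (5 vCPU), host 4 (4 vCPU), host 5 (7 vCPU), host 6 (7 vCPU), host 7 (4 vCPU).
The first with room is host 3.

3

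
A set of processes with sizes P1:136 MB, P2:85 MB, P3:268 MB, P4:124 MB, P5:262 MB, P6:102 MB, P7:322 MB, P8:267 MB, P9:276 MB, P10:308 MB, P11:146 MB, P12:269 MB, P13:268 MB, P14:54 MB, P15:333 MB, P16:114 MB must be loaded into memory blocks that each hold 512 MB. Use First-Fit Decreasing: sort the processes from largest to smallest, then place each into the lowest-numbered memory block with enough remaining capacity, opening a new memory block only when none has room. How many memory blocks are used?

Sorted descending: 333, 322, 308, 276, 269, 268, 268, 267, 262, 146, 136, 124, 114, 102, 85, 54.
Put 333 MB in memory block 1; 179 MB remain.
Put 322 MB in memory block 2; 190 MB remain.
Put 308 MB in memory block 3; 204 MB remain.
Put 276 MB in memory block 4; 236 MB remain.
Put 269 MB in memory block 5; 243 MB remain.
Put 268 MB in memory block 6; 244 MB remain.
Put 268 MB in memory block 7; 244 MB remain.
Put 267 MB in memory block 8; 245 MB remain.
Put 262 MB in memory block 9; 250 MB remain.
Put 146 MB in memory block 1; 33 MB remain.
Put 136 MB in memory block 2; 54 MB remain.
Put 124 MB in memory block 3; 80 MB remain.
Put 114 MB in memory block 4; 122 MB remain.
Put 102 MB in memory block 4; 20 MB remain.
Put 85 MB in memory block 5; 158 MB remain.
Put 54 MB in memory block 2; 0 MB remain.

9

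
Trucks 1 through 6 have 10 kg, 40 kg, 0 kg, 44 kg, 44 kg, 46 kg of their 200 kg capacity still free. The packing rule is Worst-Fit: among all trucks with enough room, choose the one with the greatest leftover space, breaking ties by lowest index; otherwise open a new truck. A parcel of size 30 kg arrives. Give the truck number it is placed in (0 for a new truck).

Trucks with room: truck 2 (40 kg), truck 4 (44 kg), truck 5 (44 kg), truck 6 (46 kg).
Most room is truck 6 with 46 kg free.

6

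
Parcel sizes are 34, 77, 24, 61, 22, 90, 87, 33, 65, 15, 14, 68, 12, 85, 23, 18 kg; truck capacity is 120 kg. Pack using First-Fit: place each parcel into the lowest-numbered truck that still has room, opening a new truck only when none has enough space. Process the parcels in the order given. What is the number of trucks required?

7 trucks

Put 34 kg in truck 1; 86 kg remain.
Put 77 kg in truck 1; 9 kg remain.
Put 24 kg in truck 2; 96 kg remain.
Put 61 kg in truck 2; 35 kg remain.
Put 22 kg in truck 2; 13 kg remain.
Put 90 kg in truck 3; 30 kg remain.
Put 87 kg in truck 4; 33 kg remain.
Put 33 kg in truck 4; 0 kg remain.
Put 65 kg in truck 5; 55 kg remain.
Put 15 kg in truck 3; 15 kg remain.
Put 14 kg in truck 3; 1 kg remain.
Put 68 kg in truck 6; 52 kg remain.
Put 12 kg in truck 2; 1 kg remain.
Put 85 kg in truck 7; 35 kg remain.
Put 23 kg in truck 5; 32 kg remain.
Put 18 kg in truck 5; 14 kg remain.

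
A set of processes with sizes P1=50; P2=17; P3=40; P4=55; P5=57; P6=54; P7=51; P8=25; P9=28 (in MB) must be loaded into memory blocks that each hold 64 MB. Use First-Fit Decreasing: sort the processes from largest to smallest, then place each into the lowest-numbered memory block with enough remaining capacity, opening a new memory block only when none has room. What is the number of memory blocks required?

Sorted descending: 57, 55, 54, 51, 50, 40, 28, 25, 17.
Put 57 MB in memory block 1; 7 MB remain.
Put 55 MB in memory block 2; 9 MB remain.
Put 54 MB in memory block 3; 10 MB remain.
Put 51 MB in memory block 4; 13 MB remain.
Put 50 MB in memory block 5; 14 MB remain.
Put 40 MB in memory block 6; 24 MB remain.
Put 28 MB in memory block 7; 36 MB remain.
Put 25 MB in memory block 7; 11 MB remain.
Put 17 MB in memory block 6; 7 MB remain.
Final memory blocks: [57] [55] [54] [51] [50] [40,17] [28,25].

7 memory blocks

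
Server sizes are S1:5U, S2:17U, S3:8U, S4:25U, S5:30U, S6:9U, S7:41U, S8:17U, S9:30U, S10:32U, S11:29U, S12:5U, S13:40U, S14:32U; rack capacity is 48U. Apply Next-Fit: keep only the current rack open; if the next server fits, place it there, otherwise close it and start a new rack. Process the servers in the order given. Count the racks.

9 racks

Put S1 (5U) in rack 1; 43U remain.
Put S2 (17U) in rack 1; 26U remain.
Put S3 (8U) in rack 1; 18U remain.
Put S4 (25U) in rack 2; 23U remain.
Put S5 (30U) in rack 3; 18U remain.
Put S6 (9U) in rack 3; 9U remain.
Put S7 (41U) in rack 4; 7U remain.
Put S8 (17U) in rack 5; 31U remain.
Put S9 (30U) in rack 5; 1U remain.
Put S10 (32U) in rack 6; 16U remain.
Put S11 (29U) in rack 7; 19U remain.
Put S12 (5U) in rack 7; 14U remain.
Put S13 (40U) in rack 8; 8U remain.
Put S14 (32U) in rack 9; 16U remain.
Final racks: [5,17,8] [25] [30,9] [41] [17,30] [32] [29,5] [40] [32].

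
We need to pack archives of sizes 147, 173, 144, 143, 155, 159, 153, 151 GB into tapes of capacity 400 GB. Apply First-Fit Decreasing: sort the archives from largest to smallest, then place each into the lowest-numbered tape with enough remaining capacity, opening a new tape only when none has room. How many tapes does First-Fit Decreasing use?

Sorted descending: 173, 159, 155, 153, 151, 147, 144, 143.
173 GB → tape 1 (remaining 227 GB)
159 GB → tape 1 (remaining 68 GB)
155 GB → tape 2 (remaining 245 GB)
153 GB → tape 2 (remaining 92 GB)
151 GB → tape 3 (remaining 249 GB)
147 GB → tape 3 (remaining 102 GB)
144 GB → tape 4 (remaining 256 GB)
143 GB → tape 4 (remaining 113 GB)
Final tapes: [173,159] [155,153] [151,147] [144,143].

4 tapes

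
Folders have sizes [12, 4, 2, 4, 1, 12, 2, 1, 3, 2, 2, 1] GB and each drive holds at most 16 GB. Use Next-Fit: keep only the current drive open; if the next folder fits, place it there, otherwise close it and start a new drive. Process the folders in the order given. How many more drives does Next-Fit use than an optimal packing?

Next-Fit: [12,4] [2,4,1] [12,2,1] [3,2,2,1] → 4 drives.
Total size 46 GB; any packing needs at least ⌈46/16⌉ = 3 drives.
An optimal packing achieves that bound: [12,4] [12,4] [3,2,2,2,2,1,1,1] → 3 drives.
Excess: 4 − 3 = 1.

1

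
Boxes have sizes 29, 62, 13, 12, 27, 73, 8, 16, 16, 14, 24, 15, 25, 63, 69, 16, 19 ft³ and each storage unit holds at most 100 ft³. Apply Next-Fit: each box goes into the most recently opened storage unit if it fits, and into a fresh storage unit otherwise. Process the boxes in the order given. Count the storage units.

7

Put 29 ft³ in storage unit 1; 71 ft³ remain.
Put 62 ft³ in storage unit 1; 9 ft³ remain.
Put 13 ft³ in storage unit 2; 87 ft³ remain.
Put 12 ft³ in storage unit 2; 75 ft³ remain.
Put 27 ft³ in storage unit 2; 48 ft³ remain.
Put 73 ft³ in storage unit 3; 27 ft³ remain.
Put 8 ft³ in storage unit 3; 19 ft³ remain.
Put 16 ft³ in storage unit 3; 3 ft³ remain.
Put 16 ft³ in storage unit 4; 84 ft³ remain.
Put 14 ft³ in storage unit 4; 70 ft³ remain.
Put 24 ft³ in storage unit 4; 46 ft³ remain.
Put 15 ft³ in storage unit 4; 31 ft³ remain.
Put 25 ft³ in storage unit 4; 6 ft³ remain.
Put 63 ft³ in storage unit 5; 37 ft³ remain.
Put 69 ft³ in storage unit 6; 31 ft³ remain.
Put 16 ft³ in storage unit 6; 15 ft³ remain.
Put 19 ft³ in storage unit 7; 81 ft³ remain.
Final storage units: [29,62] [13,12,27] [73,8,16] [16,14,24,15,25] [63] [69,16] [19].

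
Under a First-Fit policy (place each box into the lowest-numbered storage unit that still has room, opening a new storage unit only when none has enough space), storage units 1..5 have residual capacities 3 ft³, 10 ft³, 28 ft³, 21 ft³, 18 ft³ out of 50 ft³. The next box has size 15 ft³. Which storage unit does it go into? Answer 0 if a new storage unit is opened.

Storage units with room: storage unit 3 (28 ft³), storage unit 4 (21 ft³), storage unit 5 (18 ft³).
The first with room is storage unit 3.

3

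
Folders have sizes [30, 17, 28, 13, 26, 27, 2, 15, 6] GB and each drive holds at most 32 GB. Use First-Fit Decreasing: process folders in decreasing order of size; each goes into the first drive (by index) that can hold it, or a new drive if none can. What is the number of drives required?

Sorted descending: 30, 28, 27, 26, 17, 15, 13, 6, 2.
30 GB → drive 1 (remaining 2 GB)
28 GB → drive 2 (remaining 4 GB)
27 GB → drive 3 (remaining 5 GB)
26 GB → drive 4 (remaining 6 GB)
17 GB → drive 5 (remaining 15 GB)
15 GB → drive 5 (remaining 0 GB)
13 GB → drive 6 (remaining 19 GB)
6 GB → drive 4 (remaining 0 GB)
2 GB → drive 1 (remaining 0 GB)

6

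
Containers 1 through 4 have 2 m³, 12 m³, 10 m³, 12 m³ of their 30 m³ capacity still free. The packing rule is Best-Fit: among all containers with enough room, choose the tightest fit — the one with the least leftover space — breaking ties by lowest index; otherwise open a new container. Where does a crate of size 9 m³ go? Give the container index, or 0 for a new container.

3

Containers with room: container 2 (12 m³), container 3 (10 m³), container 4 (12 m³).
Tightest fit is container 3 with 10 m³ free.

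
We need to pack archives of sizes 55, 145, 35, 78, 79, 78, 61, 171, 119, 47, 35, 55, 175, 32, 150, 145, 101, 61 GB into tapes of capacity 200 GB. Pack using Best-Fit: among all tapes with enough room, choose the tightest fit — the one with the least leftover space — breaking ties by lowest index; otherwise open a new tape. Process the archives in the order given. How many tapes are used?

55 GB → tape 1 (remaining 145 GB)
145 GB → tape 1 (remaining 0 GB)
35 GB → tape 2 (remaining 165 GB)
78 GB → tape 2 (remaining 87 GB)
79 GB → tape 2 (remaining 8 GB)
78 GB → tape 3 (remaining 122 GB)
61 GB → tape 3 (remaining 61 GB)
171 GB → tape 4 (remaining 29 GB)
119 GB → tape 5 (remaining 81 GB)
47 GB → tape 3 (remaining 14 GB)
35 GB → tape 5 (remaining 46 GB)
55 GB → tape 6 (remaining 145 GB)
175 GB → tape 7 (remaining 25 GB)
32 GB → tape 5 (remaining 14 GB)
150 GB → tape 8 (remaining 50 GB)
145 GB → tape 6 (remaining 0 GB)
101 GB → tape 9 (remaining 99 GB)
61 GB → tape 9 (remaining 38 GB)

9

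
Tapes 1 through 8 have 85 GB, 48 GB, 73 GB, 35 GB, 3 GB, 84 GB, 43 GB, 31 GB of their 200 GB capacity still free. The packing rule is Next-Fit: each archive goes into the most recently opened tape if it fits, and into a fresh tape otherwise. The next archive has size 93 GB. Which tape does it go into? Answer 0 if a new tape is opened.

0

Next-Fit only looks at tape 8, which has 31 GB free.
93 GB does not fit, so a new tape is opened.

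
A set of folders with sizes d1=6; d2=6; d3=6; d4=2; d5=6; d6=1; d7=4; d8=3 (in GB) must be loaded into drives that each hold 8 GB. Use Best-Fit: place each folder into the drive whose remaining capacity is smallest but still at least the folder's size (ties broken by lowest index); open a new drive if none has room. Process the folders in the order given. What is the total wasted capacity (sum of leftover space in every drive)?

drive 1: place d1 (6 GB), 2 GB left
drive 2: place d2 (6 GB), 2 GB left
drive 3: place d3 (6 GB), 2 GB left
drive 1: place d4 (2 GB), 0 GB left
drive 4: place d5 (6 GB), 2 GB left
drive 2: place d6 (1 GB), 1 GB left
drive 5: place d7 (4 GB), 4 GB left
drive 5: place d8 (3 GB), 1 GB left
5 drives × 8 GB = 40 GB; used 34 GB; unused 6 GB.

6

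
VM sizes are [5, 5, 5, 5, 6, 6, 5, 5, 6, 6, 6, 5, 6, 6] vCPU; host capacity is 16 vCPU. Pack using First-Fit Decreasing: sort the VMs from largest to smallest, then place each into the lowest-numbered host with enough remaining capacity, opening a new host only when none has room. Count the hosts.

6 hosts

Sorted descending: 6, 6, 6, 6, 6, 6, 6, 5, 5, 5, 5, 5, 5, 5.
6 vCPU → host 1 (remaining 10 vCPU)
6 vCPU → host 1 (remaining 4 vCPU)
6 vCPU → host 2 (remaining 10 vCPU)
6 vCPU → host 2 (remaining 4 vCPU)
6 vCPU → host 3 (remaining 10 vCPU)
6 vCPU → host 3 (remaining 4 vCPU)
6 vCPU → host 4 (remaining 10 vCPU)
5 vCPU → host 4 (remaining 5 vCPU)
5 vCPU → host 4 (remaining 0 vCPU)
5 vCPU → host 5 (remaining 11 vCPU)
5 vCPU → host 5 (remaining 6 vCPU)
5 vCPU → host 5 (remaining 1 vCPU)
5 vCPU → host 6 (remaining 11 vCPU)
5 vCPU → host 6 (remaining 6 vCPU)
Final hosts: [6,6] [6,6] [6,6] [6,5,5] [5,5,5] [5,5].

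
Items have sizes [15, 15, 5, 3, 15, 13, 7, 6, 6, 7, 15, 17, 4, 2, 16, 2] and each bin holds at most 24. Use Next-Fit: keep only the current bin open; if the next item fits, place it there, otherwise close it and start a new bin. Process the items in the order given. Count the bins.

8

bin 1: place 15, 9 left
bin 2: place 15, 9 left
bin 2: place 5, 4 left
bin 2: place 3, 1 left
bin 3: place 15, 9 left
bin 4: place 13, 11 left
bin 4: place 7, 4 left
bin 5: place 6, 18 left
bin 5: place 6, 12 left
bin 5: place 7, 5 left
bin 6: place 15, 9 left
bin 7: place 17, 7 left
bin 7: place 4, 3 left
bin 7: place 2, 1 left
bin 8: place 16, 8 left
bin 8: place 2, 6 left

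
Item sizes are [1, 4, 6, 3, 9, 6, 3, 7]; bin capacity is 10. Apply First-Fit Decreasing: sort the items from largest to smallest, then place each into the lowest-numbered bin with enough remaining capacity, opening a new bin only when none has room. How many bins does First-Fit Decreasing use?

Sorted descending: 9, 7, 6, 6, 4, 3, 3, 1.
9 → bin 1 (remaining 1)
7 → bin 2 (remaining 3)
6 → bin 3 (remaining 4)
6 → bin 4 (remaining 4)
4 → bin 3 (remaining 0)
3 → bin 2 (remaining 0)
3 → bin 4 (remaining 1)
1 → bin 1 (remaining 0)

4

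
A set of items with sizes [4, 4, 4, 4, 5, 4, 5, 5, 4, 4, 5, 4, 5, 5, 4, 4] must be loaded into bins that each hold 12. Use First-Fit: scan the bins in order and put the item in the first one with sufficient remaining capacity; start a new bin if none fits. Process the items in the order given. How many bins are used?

4 → bin 1 (remaining 8)
4 → bin 1 (remaining 4)
4 → bin 1 (remaining 0)
4 → bin 2 (remaining 8)
5 → bin 2 (remaining 3)
4 → bin 3 (remaining 8)
5 → bin 3 (remaining 3)
5 → bin 4 (remaining 7)
4 → bin 4 (remaining 3)
4 → bin 5 (remaining 8)
5 → bin 5 (remaining 3)
4 → bin 6 (remaining 8)
5 → bin 6 (remaining 3)
5 → bin 7 (remaining 7)
4 → bin 7 (remaining 3)
4 → bin 8 (remaining 8)

8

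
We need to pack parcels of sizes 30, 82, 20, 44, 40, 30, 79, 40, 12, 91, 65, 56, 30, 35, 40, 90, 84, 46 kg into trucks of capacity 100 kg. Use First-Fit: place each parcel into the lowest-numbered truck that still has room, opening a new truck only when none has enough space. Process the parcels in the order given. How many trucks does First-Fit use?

Put 30 kg in truck 1; 70 kg remain.
Put 82 kg in truck 2; 18 kg remain.
Put 20 kg in truck 1; 50 kg remain.
Put 44 kg in truck 1; 6 kg remain.
Put 40 kg in truck 3; 60 kg remain.
Put 30 kg in truck 3; 30 kg remain.
Put 79 kg in truck 4; 21 kg remain.
Put 40 kg in truck 5; 60 kg remain.
Put 12 kg in truck 2; 6 kg remain.
Put 91 kg in truck 6; 9 kg remain.
Put 65 kg in truck 7; 35 kg remain.
Put 56 kg in truck 5; 4 kg remain.
Put 30 kg in truck 3; 0 kg remain.
Put 35 kg in truck 7; 0 kg remain.
Put 40 kg in truck 8; 60 kg remain.
Put 90 kg in truck 9; 10 kg remain.
Put 84 kg in truck 10; 16 kg remain.
Put 46 kg in truck 8; 14 kg remain.
Final trucks: [30,20,44] [82,12] [40,30,30] [79] [40,56] [91] [65,35] [40,46] [90] [84].

10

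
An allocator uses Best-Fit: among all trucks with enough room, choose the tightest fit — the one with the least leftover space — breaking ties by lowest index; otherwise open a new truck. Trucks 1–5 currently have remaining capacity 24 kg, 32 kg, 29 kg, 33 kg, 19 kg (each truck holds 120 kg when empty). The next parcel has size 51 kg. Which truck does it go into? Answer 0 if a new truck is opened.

0

No truck has ≥ 51 kg free, so a new truck is opened.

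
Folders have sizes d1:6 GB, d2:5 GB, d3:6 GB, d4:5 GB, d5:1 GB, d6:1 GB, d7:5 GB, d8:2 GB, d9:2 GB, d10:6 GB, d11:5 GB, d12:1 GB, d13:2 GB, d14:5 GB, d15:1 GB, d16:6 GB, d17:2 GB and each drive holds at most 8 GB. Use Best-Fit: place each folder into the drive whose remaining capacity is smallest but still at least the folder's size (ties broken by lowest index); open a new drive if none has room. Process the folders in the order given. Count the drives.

Put d1 (6 GB) in drive 1; 2 GB remain.
Put d2 (5 GB) in drive 2; 3 GB remain.
Put d3 (6 GB) in drive 3; 2 GB remain.
Put d4 (5 GB) in drive 4; 3 GB remain.
Put d5 (1 GB) in drive 1; 1 GB remain.
Put d6 (1 GB) in drive 1; 0 GB remain.
Put d7 (5 GB) in drive 5; 3 GB remain.
Put d8 (2 GB) in drive 3; 0 GB remain.
Put d9 (2 GB) in drive 2; 1 GB remain.
Put d10 (6 GB) in drive 6; 2 GB remain.
Put d11 (5 GB) in drive 7; 3 GB remain.
Put d12 (1 GB) in drive 2; 0 GB remain.
Put d13 (2 GB) in drive 6; 0 GB remain.
Put d14 (5 GB) in drive 8; 3 GB remain.
Put d15 (1 GB) in drive 4; 2 GB remain.
Put d16 (6 GB) in drive 9; 2 GB remain.
Put d17 (2 GB) in drive 4; 0 GB remain.

9 drives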